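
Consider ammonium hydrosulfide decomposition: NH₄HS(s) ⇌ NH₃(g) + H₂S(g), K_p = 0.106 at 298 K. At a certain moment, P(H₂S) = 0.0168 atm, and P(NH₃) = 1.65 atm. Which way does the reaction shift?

(NH₄HS is a pure solid — omitted from Q_p.)
Q_p = P(NH₃)·P(H₂S) = (1.65)·(0.0168) = 0.0277
Q_p = 0.0277 < K_p = 0.106, so the forward reaction proceeds.

toward products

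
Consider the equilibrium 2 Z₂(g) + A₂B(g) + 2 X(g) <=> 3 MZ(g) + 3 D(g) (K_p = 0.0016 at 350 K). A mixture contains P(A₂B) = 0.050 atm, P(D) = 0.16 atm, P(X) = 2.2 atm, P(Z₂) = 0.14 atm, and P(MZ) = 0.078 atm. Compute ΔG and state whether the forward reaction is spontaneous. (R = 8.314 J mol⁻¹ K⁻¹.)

Q_p = P(MZ)³·P(D)³ / (P(Z₂)²·P(A₂B)·P(X)²) = (0.078)³·(0.16)³ / ((0.14)²·(0.050)·(2.2)²) = 4.10×10⁻⁴
ΔG = RT ln(Q_p/K_p) = (8.314 J mol⁻¹ K⁻¹)(350 K) × ln(4.10×10⁻⁴/0.0016)
   = (2.910 kJ/mol)(-1.362) = -3.96 kJ/mol
ΔG < 0, so the forward reaction is spontaneous (proceeds forward).

ΔG = -3.96 kJ/mol; the forward reaction is spontaneous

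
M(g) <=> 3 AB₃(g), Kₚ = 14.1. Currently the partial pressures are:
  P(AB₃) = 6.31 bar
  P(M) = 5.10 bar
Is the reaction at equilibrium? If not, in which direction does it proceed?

Qₚ = P(AB₃)³ / P(M) = (6.31)³ / (5.10) = 49.3
Qₚ = 49.3 > Kₚ = 14.1, so the reverse reaction proceeds.

in the reverse direction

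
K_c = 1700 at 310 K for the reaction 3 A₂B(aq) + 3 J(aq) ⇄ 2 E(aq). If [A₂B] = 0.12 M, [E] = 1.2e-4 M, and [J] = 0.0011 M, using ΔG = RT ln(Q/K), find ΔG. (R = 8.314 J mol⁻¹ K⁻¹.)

Q_c = [E]² / ([A₂B]³·[J]³) = (1.2e-4)² / ((0.12)³·(0.0011)³) = 6260
ΔG = RT ln(Q_c/K_c) = (8.314 J mol⁻¹ K⁻¹)(310 K) × ln(6260/1700)
   = (2.577 kJ/mol)(1.304) = 3.36 kJ/mol
ΔG > 0, so the forward reaction is non-spontaneous (proceeds in reverse).

ΔG = 3.36 kJ/mol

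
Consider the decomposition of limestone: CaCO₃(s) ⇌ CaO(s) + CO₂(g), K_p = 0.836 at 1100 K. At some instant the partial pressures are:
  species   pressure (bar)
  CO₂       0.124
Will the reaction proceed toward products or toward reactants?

(CaCO₃, CaO are pure solids — omitted from Q_p.)
Q_p = P(CO₂) = 0.124
Q_p = 0.124 < K_p = 0.836, so the forward reaction proceeds.

in the forward direction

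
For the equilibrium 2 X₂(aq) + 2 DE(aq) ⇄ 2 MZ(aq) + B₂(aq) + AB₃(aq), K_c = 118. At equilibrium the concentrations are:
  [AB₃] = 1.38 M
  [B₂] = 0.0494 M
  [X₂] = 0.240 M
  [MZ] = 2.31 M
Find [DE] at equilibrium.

At equilibrium, K_c = [MZ]²·[B₂]·[AB₃] / ([X₂]²·[DE]²) = 118.
(2.31)²·(0.0494)·(1.38) / ((0.240)²·([DE])²) = 118
[DE]² = 0.0535 ⇒ [DE] = 0.231 M

[DE] = 0.231 M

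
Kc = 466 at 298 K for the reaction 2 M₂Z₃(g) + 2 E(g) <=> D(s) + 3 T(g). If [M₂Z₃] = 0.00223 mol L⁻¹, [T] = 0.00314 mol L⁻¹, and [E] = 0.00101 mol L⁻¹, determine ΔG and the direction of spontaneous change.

ΔG = 6.37 kJ/mol; the forward reaction is non-spontaneous

(D is a pure solid — omitted from Qc.)
Qc = [T]³ / ([M₂Z₃]²·[E]²) = (0.00314)³ / ((0.00223)²·(0.00101)²) = 6100
ΔG = RT ln(Qc/Kc) = (8.314 J mol⁻¹ K⁻¹)(298 K) × ln(6100/466)
   = (2.478 kJ/mol)(2.572) = 6.37 kJ/mol
ΔG > 0, so the forward reaction is non-spontaneous (proceeds in reverse).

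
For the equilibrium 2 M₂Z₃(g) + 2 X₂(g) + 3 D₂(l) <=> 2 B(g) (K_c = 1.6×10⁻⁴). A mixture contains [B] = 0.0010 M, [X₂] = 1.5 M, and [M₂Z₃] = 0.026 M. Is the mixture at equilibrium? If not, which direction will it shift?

(D₂ is a pure liquid — omitted from Q_c.)
Q_c = [B]² / ([M₂Z₃]²·[X₂]²) = (0.0010)² / ((0.026)²·(1.5)²) = 6.6×10⁻⁴
Q_c = 6.6×10⁻⁴ > K_c = 1.6×10⁻⁴: net reverse reaction.

no; Q > K, reaction proceeds in reverse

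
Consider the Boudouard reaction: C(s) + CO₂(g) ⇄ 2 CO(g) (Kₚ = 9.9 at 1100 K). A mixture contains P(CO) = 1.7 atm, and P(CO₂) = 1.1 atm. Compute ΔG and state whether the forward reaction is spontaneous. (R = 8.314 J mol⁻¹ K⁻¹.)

ΔG = -12.1 kJ/mol; the forward reaction is spontaneous

(C is a pure solid — omitted from Qₚ.)
Qₚ = P(CO)² / P(CO₂) = (1.7)² / (1.1) = 2.63
ΔG = RT ln(Qₚ/Kₚ) = (8.314 J mol⁻¹ K⁻¹)(1100 K) × ln(2.63/9.9)
   = (9.145 kJ/mol)(-1.326) = -12.1 kJ/mol
ΔG < 0, so the forward reaction is spontaneous (proceeds forward).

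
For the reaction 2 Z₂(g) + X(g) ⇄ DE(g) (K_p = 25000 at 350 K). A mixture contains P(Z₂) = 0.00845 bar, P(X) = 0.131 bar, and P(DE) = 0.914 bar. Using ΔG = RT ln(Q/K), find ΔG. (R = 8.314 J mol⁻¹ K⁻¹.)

ΔG = 3.97 kJ/mol

Q_p = P(DE) / (P(Z₂)²·P(X)) = (0.914) / ((0.00845)²·(0.131)) = 97700
ΔG = RT ln(Q_p/K_p) = (8.314 J mol⁻¹ K⁻¹)(350 K) × ln(97700/25000)
   = (2.910 kJ/mol)(1.363) = 3.97 kJ/mol
ΔG > 0, so the forward reaction is non-spontaneous (proceeds in reverse).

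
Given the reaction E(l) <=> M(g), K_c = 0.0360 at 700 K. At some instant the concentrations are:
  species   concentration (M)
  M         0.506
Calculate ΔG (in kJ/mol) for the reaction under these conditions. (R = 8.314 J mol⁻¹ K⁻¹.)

ΔG = 15.4 kJ/mol

(E is a pure liquid — omitted from Q_c.)
Q_c = [M] = 0.506
ΔG = RT ln(Q_c/K_c) = (8.314 J mol⁻¹ K⁻¹)(700 K) × ln(0.506/0.0360)
   = (5.820 kJ/mol)(2.643) = 15.4 kJ/mol
ΔG > 0, so the forward reaction is non-spontaneous (proceeds in reverse).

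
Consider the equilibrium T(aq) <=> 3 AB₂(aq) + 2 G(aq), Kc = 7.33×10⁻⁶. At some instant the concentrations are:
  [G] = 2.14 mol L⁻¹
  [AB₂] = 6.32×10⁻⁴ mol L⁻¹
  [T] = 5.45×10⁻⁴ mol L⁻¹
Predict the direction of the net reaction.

Qc = [AB₂]³·[G]² / [T] = (6.32×10⁻⁴)³·(2.14)² / (5.45×10⁻⁴) = 2.12×10⁻⁶
Qc = 2.12×10⁻⁶ < Kc = 7.33×10⁻⁶, so the forward reaction proceeds.

to the right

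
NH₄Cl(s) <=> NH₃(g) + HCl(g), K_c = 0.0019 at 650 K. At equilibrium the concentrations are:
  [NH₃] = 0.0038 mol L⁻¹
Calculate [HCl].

[HCl] = 0.50 mol L⁻¹

(NH₄Cl is a pure solid — omitted from K_c.)
At equilibrium, K_c = [NH₃]·[HCl] = 0.0019.
(0.0038)·([HCl]) = 0.0019
[HCl] = 0.500 = 0.50 mol L⁻¹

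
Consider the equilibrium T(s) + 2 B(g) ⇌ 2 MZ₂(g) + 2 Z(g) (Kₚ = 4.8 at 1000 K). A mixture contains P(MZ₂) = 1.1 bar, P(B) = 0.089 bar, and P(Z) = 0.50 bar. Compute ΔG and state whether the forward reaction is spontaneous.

(T is a pure solid — omitted from Qₚ.)
Qₚ = P(MZ₂)²·P(Z)² / P(B)² = (1.1)²·(0.50)² / (0.089)² = 38.2
ΔG = RT ln(Qₚ/Kₚ) = (8.314 J mol⁻¹ K⁻¹)(1000 K) × ln(38.2/4.8)
   = (8.314 kJ/mol)(2.074) = 17.2 kJ/mol
ΔG > 0, so the forward reaction is non-spontaneous (proceeds in reverse).

ΔG = 17.2 kJ/mol; the forward reaction is non-spontaneous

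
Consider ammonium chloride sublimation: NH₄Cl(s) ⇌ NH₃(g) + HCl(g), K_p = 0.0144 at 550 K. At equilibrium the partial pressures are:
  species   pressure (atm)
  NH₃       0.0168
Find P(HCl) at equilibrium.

(NH₄Cl is a pure solid — omitted from K_p.)
At equilibrium, K_p = P(NH₃)·P(HCl) = 0.0144.
(0.0168)·(P(HCl)) = 0.0144
P(HCl) = 0.857 atm

P(HCl) = 0.857 atm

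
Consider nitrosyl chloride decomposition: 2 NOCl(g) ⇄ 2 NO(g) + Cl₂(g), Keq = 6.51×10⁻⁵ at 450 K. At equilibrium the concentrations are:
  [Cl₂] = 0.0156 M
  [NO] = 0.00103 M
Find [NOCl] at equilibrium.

At equilibrium, Keq = [NO]²·[Cl₂] / [NOCl]² = 6.51×10⁻⁵.
(0.00103)²·(0.0156) / ([NOCl])² = 6.51×10⁻⁵
[NOCl]² = 2.54×10⁻⁴ ⇒ [NOCl] = 0.0159 M

[NOCl] = 0.0159 M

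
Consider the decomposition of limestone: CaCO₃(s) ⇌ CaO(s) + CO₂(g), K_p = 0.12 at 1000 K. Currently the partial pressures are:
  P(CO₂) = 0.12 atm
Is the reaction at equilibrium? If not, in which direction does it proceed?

neither direction; the system is at equilibrium

(CaCO₃, CaO are pure solids — omitted from Q_p.)
Q_p = P(CO₂) = 0.12
Q_p = 0.12 = K_p, so the system is already at equilibrium.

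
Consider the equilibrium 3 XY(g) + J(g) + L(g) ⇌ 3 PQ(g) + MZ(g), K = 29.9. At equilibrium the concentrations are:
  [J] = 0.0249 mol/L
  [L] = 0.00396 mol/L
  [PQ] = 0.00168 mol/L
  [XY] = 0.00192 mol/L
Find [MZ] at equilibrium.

[MZ] = 0.00440 mol/L

At equilibrium, K = [PQ]³·[MZ] / ([XY]³·[J]·[L]) = 29.9.
(0.00168)³·([MZ]) / ((0.00192)³·(0.0249)·(0.00396)) = 29.9
[MZ] = 0.00440 mol/L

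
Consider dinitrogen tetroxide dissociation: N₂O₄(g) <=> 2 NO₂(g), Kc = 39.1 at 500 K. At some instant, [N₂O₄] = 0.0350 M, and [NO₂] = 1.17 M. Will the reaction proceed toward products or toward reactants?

no net change (already at equilibrium)

Qc = [NO₂]² / [N₂O₄] = (1.17)² / (0.0350) = 39.1
Qc = 39.1 = Kc, so the system is already at equilibrium.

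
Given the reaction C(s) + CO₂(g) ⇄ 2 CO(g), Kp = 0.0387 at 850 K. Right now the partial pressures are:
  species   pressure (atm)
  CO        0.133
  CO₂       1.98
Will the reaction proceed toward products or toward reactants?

(C is a pure solid — omitted from Qp.)
Qp = P(CO)² / P(CO₂) = (0.133)² / (1.98) = 0.00893
Qp = 0.00893 < Kp = 0.0387, so the forward reaction proceeds.

forward (toward products)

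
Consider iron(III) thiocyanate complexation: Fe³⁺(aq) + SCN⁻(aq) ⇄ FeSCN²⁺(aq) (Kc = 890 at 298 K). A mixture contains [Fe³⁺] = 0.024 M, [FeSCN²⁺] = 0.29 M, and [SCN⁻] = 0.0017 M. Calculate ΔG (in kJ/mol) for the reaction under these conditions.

Qc = [FeSCN²⁺] / ([Fe³⁺]·[SCN⁻]) = (0.29) / ((0.024)·(0.0017)) = 7110
ΔG = RT ln(Qc/Kc) = (8.314 J mol⁻¹ K⁻¹)(298 K) × ln(7110/890)
   = (2.478 kJ/mol)(2.078) = 5.15 kJ/mol
ΔG > 0, so the forward reaction is non-spontaneous (proceeds in reverse).

ΔG = 5.15 kJ/mol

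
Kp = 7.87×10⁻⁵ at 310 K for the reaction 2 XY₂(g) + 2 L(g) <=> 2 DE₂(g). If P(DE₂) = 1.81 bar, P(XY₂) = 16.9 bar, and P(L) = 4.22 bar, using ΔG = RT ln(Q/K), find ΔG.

ΔG = 5.42 kJ/mol

Qp = P(DE₂)² / (P(XY₂)²·P(L)²) = (1.81)² / ((16.9)²·(4.22)²) = 6.44×10⁻⁴
ΔG = RT ln(Qp/Kp) = (8.314 J mol⁻¹ K⁻¹)(310 K) × ln(6.44×10⁻⁴/7.87×10⁻⁵)
   = (2.577 kJ/mol)(2.102) = 5.42 kJ/mol
ΔG > 0, so the forward reaction is non-spontaneous (proceeds in reverse).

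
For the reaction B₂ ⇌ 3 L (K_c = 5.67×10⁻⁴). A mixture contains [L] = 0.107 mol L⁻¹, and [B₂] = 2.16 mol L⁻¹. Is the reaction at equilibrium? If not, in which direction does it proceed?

at equilibrium

Q_c = [L]³ / [B₂] = (0.107)³ / (2.16) = 5.67×10⁻⁴
Q_c = 5.67×10⁻⁴ = K_c, so the system is already at equilibrium.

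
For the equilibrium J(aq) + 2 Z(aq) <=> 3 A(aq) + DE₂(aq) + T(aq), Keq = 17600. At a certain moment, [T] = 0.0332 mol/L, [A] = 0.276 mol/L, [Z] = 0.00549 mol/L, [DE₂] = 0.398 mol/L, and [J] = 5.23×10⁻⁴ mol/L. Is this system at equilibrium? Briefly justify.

Q = [A]³·[DE₂]·[T] / ([J]·[Z]²) = (0.276)³·(0.398)·(0.0332) / ((5.23×10⁻⁴)·(0.00549)²) = 17600
Q = 17600 = Keq; the system is at equilibrium.

yes, at equilibrium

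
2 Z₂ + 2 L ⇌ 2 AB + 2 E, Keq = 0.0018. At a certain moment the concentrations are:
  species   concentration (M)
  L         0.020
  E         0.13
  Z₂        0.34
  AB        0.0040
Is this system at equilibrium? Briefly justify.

Q = [AB]²·[E]² / ([Z₂]²·[L]²) = (0.0040)²·(0.13)² / ((0.34)²·(0.020)²) = 0.0058
Q = 0.0058 > Keq = 0.0018: net reverse reaction.

no; Q > K, reaction proceeds in reverse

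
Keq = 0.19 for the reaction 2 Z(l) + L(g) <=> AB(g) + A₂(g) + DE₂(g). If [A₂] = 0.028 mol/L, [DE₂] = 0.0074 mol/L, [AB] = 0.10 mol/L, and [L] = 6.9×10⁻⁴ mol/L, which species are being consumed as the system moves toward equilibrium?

Z, L (reactants)

(Z is a pure liquid — omitted from Q.)
Q = [AB]·[A₂]·[DE₂] / [L] = (0.10)·(0.028)·(0.0074) / (6.9×10⁻⁴) = 0.030
Q = 0.030 < Keq = 0.19: net forward reaction.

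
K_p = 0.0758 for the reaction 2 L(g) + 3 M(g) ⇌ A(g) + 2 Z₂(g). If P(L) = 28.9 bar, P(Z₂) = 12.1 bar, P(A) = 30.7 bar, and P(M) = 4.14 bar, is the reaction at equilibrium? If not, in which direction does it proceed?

no net change (already at equilibrium)

Q_p = P(A)·P(Z₂)² / (P(L)²·P(M)³) = (30.7)·(12.1)² / ((28.9)²·(4.14)³) = 0.0758
Q_p = 0.0758 = K_p, so the system is already at equilibrium.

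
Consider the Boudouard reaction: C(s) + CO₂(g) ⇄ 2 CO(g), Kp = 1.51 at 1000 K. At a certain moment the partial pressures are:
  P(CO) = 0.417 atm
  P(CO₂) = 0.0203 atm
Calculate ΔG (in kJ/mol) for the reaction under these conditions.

ΔG = 14.4 kJ/mol

(C is a pure solid — omitted from Qp.)
Qp = P(CO)² / P(CO₂) = (0.417)² / (0.0203) = 8.57
ΔG = RT ln(Qp/Kp) = (8.314 J mol⁻¹ K⁻¹)(1000 K) × ln(8.57/1.51)
   = (8.314 kJ/mol)(1.736) = 14.4 kJ/mol
ΔG > 0, so the forward reaction is non-spontaneous (proceeds in reverse).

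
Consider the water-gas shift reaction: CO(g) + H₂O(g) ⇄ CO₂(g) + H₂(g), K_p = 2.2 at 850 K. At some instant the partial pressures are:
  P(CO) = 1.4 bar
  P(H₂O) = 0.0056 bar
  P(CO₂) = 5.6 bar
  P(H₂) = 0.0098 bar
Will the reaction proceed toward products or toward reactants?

Q_p = P(CO₂)·P(H₂) / (P(CO)·P(H₂O)) = (5.6)·(0.0098) / ((1.4)·(0.0056)) = 7.0
Q_p = 7.0 > K_p = 2.2, so the reverse reaction proceeds.

reverse (toward reactants)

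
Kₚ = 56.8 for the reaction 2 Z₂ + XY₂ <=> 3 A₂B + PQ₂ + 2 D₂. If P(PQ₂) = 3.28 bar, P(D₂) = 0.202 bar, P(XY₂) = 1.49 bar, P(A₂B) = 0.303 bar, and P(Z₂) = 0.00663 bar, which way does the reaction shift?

neither direction; the system is at equilibrium

Qₚ = P(A₂B)³·P(PQ₂)·P(D₂)² / (P(Z₂)²·P(XY₂)) = (0.303)³·(3.28)·(0.202)² / ((0.00663)²·(1.49)) = 56.8
Qₚ = 56.8 = Kₚ, so the system is already at equilibrium.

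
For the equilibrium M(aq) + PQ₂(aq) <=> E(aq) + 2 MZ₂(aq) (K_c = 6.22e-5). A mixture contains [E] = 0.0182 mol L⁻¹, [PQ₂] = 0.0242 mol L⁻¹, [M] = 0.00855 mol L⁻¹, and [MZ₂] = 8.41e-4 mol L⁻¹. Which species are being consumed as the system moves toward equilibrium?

none (at equilibrium)

Q_c = [E]·[MZ₂]² / ([M]·[PQ₂]) = (0.0182)·(8.41e-4)² / ((0.00855)·(0.0242)) = 6.22e-5
Q_c = 6.22e-5 = K_c; the system is at equilibrium.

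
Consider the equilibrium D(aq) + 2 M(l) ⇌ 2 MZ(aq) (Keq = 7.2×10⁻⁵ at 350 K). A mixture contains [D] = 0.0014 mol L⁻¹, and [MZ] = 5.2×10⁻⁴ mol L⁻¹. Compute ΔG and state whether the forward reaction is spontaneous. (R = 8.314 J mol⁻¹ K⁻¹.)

(M is a pure liquid — omitted from Q.)
Q = [MZ]² / [D] = (5.2×10⁻⁴)² / (0.0014) = 1.93×10⁻⁴
ΔG = RT ln(Q/Keq) = (8.314 J mol⁻¹ K⁻¹)(350 K) × ln(1.93×10⁻⁴/7.2×10⁻⁵)
   = (2.910 kJ/mol)(0.9860) = 2.87 kJ/mol
ΔG > 0, so the forward reaction is non-spontaneous (proceeds in reverse).

ΔG = 2.87 kJ/mol; the forward reaction is non-spontaneous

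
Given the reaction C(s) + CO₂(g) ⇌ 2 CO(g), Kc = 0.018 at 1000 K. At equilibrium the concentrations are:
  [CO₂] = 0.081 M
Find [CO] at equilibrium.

(C is a pure solid — omitted from Kc.)
At equilibrium, Kc = [CO]² / [CO₂] = 0.018.
([CO])² / (0.081) = 0.018
[CO]² = 0.00146 ⇒ [CO] = 0.038 M

[CO] = 0.038 M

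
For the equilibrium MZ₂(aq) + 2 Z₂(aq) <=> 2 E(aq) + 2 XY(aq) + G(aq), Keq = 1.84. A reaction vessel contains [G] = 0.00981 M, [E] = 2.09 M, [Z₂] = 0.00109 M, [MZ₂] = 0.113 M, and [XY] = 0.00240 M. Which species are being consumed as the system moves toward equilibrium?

none (at equilibrium)

Q = [E]²·[XY]²·[G] / ([MZ₂]·[Z₂]²) = (2.09)²·(0.00240)²·(0.00981) / ((0.113)·(0.00109)²) = 1.84
Q = 1.84 = Keq; the system is at equilibrium.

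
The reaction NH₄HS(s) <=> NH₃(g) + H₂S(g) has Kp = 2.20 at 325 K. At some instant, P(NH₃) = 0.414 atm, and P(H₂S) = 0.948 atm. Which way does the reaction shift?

(NH₄HS is a pure solid — omitted from Qp.)
Qp = P(NH₃)·P(H₂S) = (0.414)·(0.948) = 0.392
Qp = 0.392 < Kp = 2.20, so the forward reaction proceeds.

to the right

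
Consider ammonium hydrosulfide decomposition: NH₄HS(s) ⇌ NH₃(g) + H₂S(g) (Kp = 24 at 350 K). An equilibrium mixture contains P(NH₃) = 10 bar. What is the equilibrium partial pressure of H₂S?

(NH₄HS is a pure solid — omitted from Kp.)
At equilibrium, Kp = P(NH₃)·P(H₂S) = 24.
(10)·(P(H₂S)) = 24
P(H₂S) = 2.40 = 2.4 bar

P(H₂S) = 2.4 bar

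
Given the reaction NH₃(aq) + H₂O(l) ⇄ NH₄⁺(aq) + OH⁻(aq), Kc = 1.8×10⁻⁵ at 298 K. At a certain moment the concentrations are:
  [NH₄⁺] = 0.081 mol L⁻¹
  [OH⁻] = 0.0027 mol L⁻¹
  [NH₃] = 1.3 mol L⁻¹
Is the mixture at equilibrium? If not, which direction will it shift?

no; Q > K, reaction proceeds in reverse

(H₂O is a pure liquid — omitted from Qc.)
Qc = [NH₄⁺]·[OH⁻] / [NH₃] = (0.081)·(0.0027) / (1.3) = 1.7×10⁻⁴
Qc = 1.7×10⁻⁴ > Kc = 1.8×10⁻⁵: net reverse reaction.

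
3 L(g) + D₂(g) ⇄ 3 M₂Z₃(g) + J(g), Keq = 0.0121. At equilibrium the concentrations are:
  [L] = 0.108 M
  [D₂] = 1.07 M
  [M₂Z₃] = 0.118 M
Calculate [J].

At equilibrium, Keq = [M₂Z₃]³·[J] / ([L]³·[D₂]) = 0.0121.
(0.118)³·([J]) / ((0.108)³·(1.07)) = 0.0121
[J] = 0.00993 M

[J] = 0.00993 M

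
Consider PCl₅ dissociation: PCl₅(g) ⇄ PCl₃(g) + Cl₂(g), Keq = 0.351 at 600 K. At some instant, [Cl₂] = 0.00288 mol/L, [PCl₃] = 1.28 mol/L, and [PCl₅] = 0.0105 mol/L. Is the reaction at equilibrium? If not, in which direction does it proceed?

neither direction; the system is at equilibrium

Q = [PCl₃]·[Cl₂] / [PCl₅] = (1.28)·(0.00288) / (0.0105) = 0.351
Q = 0.351 = Keq, so the system is already at equilibrium.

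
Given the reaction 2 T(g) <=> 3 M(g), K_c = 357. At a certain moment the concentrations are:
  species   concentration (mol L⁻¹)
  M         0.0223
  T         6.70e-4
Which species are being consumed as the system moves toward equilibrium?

T (reactants)

Q_c = [M]³ / [T]² = (0.0223)³ / (6.70e-4)² = 24.7
Q_c = 24.7 < K_c = 357: net forward reaction.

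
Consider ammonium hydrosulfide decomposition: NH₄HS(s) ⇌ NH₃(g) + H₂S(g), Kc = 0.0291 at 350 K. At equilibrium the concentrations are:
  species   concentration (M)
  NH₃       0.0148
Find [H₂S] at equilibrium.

(NH₄HS is a pure solid — omitted from Kc.)
At equilibrium, Kc = [NH₃]·[H₂S] = 0.0291.
(0.0148)·([H₂S]) = 0.0291
[H₂S] = 1.97 M

[H₂S] = 1.97 M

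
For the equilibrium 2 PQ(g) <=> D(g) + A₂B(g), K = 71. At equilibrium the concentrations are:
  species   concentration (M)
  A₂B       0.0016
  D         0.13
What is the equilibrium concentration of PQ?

At equilibrium, K = [D]·[A₂B] / [PQ]² = 71.
(0.13)·(0.0016) / ([PQ])² = 71
[PQ]² = 2.93×10⁻⁶ ⇒ [PQ] = 0.0017 M

[PQ] = 0.0017 M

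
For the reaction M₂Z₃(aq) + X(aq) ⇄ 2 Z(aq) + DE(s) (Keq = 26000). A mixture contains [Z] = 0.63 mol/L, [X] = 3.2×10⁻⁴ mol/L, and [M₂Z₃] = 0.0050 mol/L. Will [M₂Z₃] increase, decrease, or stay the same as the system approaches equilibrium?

increase

(DE is a pure solid — omitted from Q.)
Q = [Z]² / ([M₂Z₃]·[X]) = (0.63)² / ((0.0050)·(3.2×10⁻⁴)) = 2.5×10⁵
Q = 2.5×10⁵ > Keq = 26000: net reverse reaction.
M₂Z₃ is a reactant, so it increases.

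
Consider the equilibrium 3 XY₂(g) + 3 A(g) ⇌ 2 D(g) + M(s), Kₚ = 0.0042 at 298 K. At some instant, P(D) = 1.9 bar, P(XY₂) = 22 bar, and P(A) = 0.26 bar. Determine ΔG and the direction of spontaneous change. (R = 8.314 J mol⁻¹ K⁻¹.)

(M is a pure solid — omitted from Qₚ.)
Qₚ = P(D)² / (P(XY₂)³·P(A)³) = (1.9)² / ((22)³·(0.26)³) = 0.0193
ΔG = RT ln(Qₚ/Kₚ) = (8.314 J mol⁻¹ K⁻¹)(298 K) × ln(0.0193/0.0042)
   = (2.478 kJ/mol)(1.525) = 3.78 kJ/mol
ΔG > 0, so the forward reaction is non-spontaneous (proceeds in reverse).

ΔG = 3.78 kJ/mol; the forward reaction is non-spontaneous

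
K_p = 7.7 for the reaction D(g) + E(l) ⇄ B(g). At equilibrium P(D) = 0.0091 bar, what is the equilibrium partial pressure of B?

(E is a pure liquid — omitted from K_p.)
At equilibrium, K_p = P(B) / P(D) = 7.7.
(P(B)) / (0.0091) = 7.7
P(B) = 0.0701 = 0.070 bar

P(B) = 0.070 bar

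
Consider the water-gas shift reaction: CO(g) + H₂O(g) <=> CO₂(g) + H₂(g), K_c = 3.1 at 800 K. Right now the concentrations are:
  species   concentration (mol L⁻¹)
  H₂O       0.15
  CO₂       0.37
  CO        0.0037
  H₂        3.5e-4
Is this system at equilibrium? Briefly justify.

Q_c = [CO₂]·[H₂] / ([CO]·[H₂O]) = (0.37)·(3.5e-4) / ((0.0037)·(0.15)) = 0.23
Q_c = 0.23 < K_c = 3.1: net forward reaction.

no; Q < K, reaction proceeds forward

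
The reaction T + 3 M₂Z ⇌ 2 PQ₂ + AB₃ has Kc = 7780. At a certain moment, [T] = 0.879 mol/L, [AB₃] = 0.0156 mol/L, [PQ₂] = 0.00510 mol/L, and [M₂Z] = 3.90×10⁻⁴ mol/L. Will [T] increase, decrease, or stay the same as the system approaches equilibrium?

stay the same

Qc = [PQ₂]²·[AB₃] / ([T]·[M₂Z]³) = (0.00510)²·(0.0156) / ((0.879)·(3.90×10⁻⁴)³) = 7780
Qc = 7780 = Kc; the system is at equilibrium.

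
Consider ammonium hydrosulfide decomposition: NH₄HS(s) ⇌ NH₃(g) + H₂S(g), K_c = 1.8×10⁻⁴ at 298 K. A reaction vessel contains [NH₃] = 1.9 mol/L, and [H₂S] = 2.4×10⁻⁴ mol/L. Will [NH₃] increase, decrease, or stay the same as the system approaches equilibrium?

decrease

(NH₄HS is a pure solid — omitted from Q_c.)
Q_c = [NH₃]·[H₂S] = (1.9)·(2.4×10⁻⁴) = 4.6×10⁻⁴
Q_c = 4.6×10⁻⁴ > K_c = 1.8×10⁻⁴: net reverse reaction.
NH₃ is a product, so it decreases.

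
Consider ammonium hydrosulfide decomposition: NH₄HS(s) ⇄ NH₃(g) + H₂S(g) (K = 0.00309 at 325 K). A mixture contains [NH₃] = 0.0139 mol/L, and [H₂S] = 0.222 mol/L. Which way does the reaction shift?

(NH₄HS is a pure solid — omitted from Q.)
Q = [NH₃]·[H₂S] = (0.0139)·(0.222) = 0.00309
Q = 0.00309 = K, so the system is already at equilibrium.

at equilibrium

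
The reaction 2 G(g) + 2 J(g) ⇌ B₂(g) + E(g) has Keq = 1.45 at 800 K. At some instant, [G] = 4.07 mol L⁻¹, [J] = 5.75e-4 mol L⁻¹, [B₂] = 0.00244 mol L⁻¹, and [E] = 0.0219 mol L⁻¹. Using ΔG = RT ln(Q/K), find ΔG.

Q = [B₂]·[E] / ([G]²·[J]²) = (0.00244)·(0.0219) / ((4.07)²·(5.75e-4)²) = 9.76
ΔG = RT ln(Q/Keq) = (8.314 J mol⁻¹ K⁻¹)(800 K) × ln(9.76/1.45)
   = (6.651 kJ/mol)(1.907) = 12.7 kJ/mol
ΔG > 0, so the forward reaction is non-spontaneous (proceeds in reverse).

ΔG = 12.7 kJ/mol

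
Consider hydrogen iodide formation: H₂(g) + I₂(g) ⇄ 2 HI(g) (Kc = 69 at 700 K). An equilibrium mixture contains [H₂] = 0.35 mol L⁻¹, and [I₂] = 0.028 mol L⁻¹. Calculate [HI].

At equilibrium, Kc = [HI]² / ([H₂]·[I₂]) = 69.
([HI])² / ((0.35)·(0.028)) = 69
[HI]² = 0.676 ⇒ [HI] = 0.82 mol L⁻¹

[HI] = 0.82 mol L⁻¹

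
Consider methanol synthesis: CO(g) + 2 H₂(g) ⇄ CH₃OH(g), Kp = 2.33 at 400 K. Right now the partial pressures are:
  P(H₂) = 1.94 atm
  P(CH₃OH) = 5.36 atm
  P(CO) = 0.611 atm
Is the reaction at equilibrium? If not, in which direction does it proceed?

no net change (already at equilibrium)

Qp = P(CH₃OH) / (P(CO)·P(H₂)²) = (5.36) / ((0.611)·(1.94)²) = 2.33
Qp = 2.33 = Kp, so the system is already at equilibrium.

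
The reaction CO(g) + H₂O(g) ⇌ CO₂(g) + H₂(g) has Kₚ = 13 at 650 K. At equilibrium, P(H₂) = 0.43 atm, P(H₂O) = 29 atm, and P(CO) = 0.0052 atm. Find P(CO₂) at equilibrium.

At equilibrium, Kₚ = P(CO₂)·P(H₂) / (P(CO)·P(H₂O)) = 13.
(P(CO₂))·(0.43) / ((0.0052)·(29)) = 13
P(CO₂) = 4.56 = 4.6 atm

P(CO₂) = 4.6 atm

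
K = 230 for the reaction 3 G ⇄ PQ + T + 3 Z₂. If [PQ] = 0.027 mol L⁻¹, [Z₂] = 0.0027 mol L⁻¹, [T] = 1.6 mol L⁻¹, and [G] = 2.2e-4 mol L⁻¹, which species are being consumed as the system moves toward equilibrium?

Q = [PQ]·[T]·[Z₂]³ / [G]³ = (0.027)·(1.6)·(0.0027)³ / (2.2e-4)³ = 80
Q = 80 < K = 230: net forward reaction.

G (reactants)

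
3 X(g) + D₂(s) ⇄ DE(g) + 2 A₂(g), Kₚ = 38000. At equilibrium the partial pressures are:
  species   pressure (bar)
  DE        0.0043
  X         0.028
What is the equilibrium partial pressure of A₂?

P(A₂) = 14 bar

(D₂ is a pure solid — omitted from Kₚ.)
At equilibrium, Kₚ = P(DE)·P(A₂)² / P(X)³ = 38000.
(0.0043)·(P(A₂))² / (0.028)³ = 38000
P(A₂)² = 194 ⇒ P(A₂) = 14 bar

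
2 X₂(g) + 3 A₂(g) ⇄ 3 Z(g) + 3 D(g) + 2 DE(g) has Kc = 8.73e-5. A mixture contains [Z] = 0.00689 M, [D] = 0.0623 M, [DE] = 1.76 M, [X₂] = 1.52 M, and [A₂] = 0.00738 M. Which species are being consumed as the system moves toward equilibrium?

Z, D, DE (products)

Qc = [Z]³·[D]³·[DE]² / ([X₂]²·[A₂]³) = (0.00689)³·(0.0623)³·(1.76)² / ((1.52)²·(0.00738)³) = 2.64e-4
Qc = 2.64e-4 > Kc = 8.73e-5: net reverse reaction.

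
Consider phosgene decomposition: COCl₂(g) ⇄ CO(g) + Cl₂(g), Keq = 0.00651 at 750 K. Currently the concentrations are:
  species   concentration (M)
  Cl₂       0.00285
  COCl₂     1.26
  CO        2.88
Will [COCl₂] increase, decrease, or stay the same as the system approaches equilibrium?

Q = [CO]·[Cl₂] / [COCl₂] = (2.88)·(0.00285) / (1.26) = 0.00651
Q = 0.00651 = Keq; the system is at equilibrium.

stay the same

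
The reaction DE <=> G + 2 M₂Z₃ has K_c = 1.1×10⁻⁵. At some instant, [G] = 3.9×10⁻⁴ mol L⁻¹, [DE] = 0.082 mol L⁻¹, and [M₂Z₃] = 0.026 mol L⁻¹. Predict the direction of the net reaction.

Q_c = [G]·[M₂Z₃]² / [DE] = (3.9×10⁻⁴)·(0.026)² / (0.082) = 3.2×10⁻⁶
Q_c = 3.2×10⁻⁶ < K_c = 1.1×10⁻⁵, so the forward reaction proceeds.

forward (toward products)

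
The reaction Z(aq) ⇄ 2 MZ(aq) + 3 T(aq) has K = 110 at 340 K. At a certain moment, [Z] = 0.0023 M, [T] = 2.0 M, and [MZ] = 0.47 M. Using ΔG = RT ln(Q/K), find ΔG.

ΔG = 5.49 kJ/mol

Q = [MZ]²·[T]³ / [Z] = (0.47)²·(2.0)³ / (0.0023) = 768
ΔG = RT ln(Q/K) = (8.314 J mol⁻¹ K⁻¹)(340 K) × ln(768/110)
   = (2.827 kJ/mol)(1.943) = 5.49 kJ/mol
ΔG > 0, so the forward reaction is non-spontaneous (proceeds in reverse).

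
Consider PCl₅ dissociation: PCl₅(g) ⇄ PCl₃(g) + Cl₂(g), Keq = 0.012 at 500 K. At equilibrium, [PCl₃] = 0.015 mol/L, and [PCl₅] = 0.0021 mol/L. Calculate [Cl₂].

[Cl₂] = 0.0017 mol/L

At equilibrium, Keq = [PCl₃]·[Cl₂] / [PCl₅] = 0.012.
(0.015)·([Cl₂]) / (0.0021) = 0.012
[Cl₂] = 0.00168 = 0.0017 mol/L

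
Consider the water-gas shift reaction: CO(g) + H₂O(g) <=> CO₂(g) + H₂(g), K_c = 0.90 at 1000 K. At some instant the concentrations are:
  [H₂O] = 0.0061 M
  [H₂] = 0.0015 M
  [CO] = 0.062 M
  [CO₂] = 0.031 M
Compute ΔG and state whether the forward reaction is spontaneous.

ΔG = -16.5 kJ/mol; the forward reaction is spontaneous

Q_c = [CO₂]·[H₂] / ([CO]·[H₂O]) = (0.031)·(0.0015) / ((0.062)·(0.0061)) = 0.123
ΔG = RT ln(Q_c/K_c) = (8.314 J mol⁻¹ K⁻¹)(1000 K) × ln(0.123/0.90)
   = (8.314 kJ/mol)(-1.990) = -16.5 kJ/mol
ΔG < 0, so the forward reaction is spontaneous (proceeds forward).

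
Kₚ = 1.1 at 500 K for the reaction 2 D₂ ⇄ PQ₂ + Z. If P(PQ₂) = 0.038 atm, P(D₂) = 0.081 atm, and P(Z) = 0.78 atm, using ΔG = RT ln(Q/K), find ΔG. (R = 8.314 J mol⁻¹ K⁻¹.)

ΔG = 5.87 kJ/mol

Qₚ = P(PQ₂)·P(Z) / P(D₂)² = (0.038)·(0.78) / (0.081)² = 4.52
ΔG = RT ln(Qₚ/Kₚ) = (8.314 J mol⁻¹ K⁻¹)(500 K) × ln(4.52/1.1)
   = (4.157 kJ/mol)(1.413) = 5.87 kJ/mol
ΔG > 0, so the forward reaction is non-spontaneous (proceeds in reverse).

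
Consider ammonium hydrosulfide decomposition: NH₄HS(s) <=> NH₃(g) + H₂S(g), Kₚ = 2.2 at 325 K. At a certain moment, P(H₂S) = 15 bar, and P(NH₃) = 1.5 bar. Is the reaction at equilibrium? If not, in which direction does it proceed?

toward reactants

(NH₄HS is a pure solid — omitted from Qₚ.)
Qₚ = P(NH₃)·P(H₂S) = (1.5)·(15) = 22
Qₚ = 22 > Kₚ = 2.2, so the reverse reaction proceeds.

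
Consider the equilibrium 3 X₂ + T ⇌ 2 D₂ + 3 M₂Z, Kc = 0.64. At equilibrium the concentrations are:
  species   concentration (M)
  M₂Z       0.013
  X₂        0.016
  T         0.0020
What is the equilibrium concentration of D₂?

[D₂] = 0.049 M

At equilibrium, Kc = [D₂]²·[M₂Z]³ / ([X₂]³·[T]) = 0.64.
([D₂])²·(0.013)³ / ((0.016)³·(0.0020)) = 0.64
[D₂]² = 0.00239 ⇒ [D₂] = 0.049 M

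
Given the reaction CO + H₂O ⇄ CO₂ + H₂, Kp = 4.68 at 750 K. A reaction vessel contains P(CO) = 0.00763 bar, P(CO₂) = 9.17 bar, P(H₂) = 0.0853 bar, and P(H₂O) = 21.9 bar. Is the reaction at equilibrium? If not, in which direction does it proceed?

no net change (already at equilibrium)

Qp = P(CO₂)·P(H₂) / (P(CO)·P(H₂O)) = (9.17)·(0.0853) / ((0.00763)·(21.9)) = 4.68
Qp = 4.68 = Kp, so the system is already at equilibrium.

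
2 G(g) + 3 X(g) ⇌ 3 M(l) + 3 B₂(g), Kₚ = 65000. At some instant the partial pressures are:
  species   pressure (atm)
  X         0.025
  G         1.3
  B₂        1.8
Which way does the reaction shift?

toward reactants

(M is a pure liquid — omitted from Qₚ.)
Qₚ = P(B₂)³ / (P(G)²·P(X)³) = (1.8)³ / ((1.3)²·(0.025)³) = 2.2×10⁵
Qₚ = 2.2×10⁵ > Kₚ = 65000, so the reverse reaction proceeds.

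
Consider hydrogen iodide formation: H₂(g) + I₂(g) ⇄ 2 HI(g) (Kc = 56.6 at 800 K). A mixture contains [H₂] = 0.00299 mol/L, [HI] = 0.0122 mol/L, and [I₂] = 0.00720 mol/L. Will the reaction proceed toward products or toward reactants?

Qc = [HI]² / ([H₂]·[I₂]) = (0.0122)² / ((0.00299)·(0.00720)) = 6.91
Qc = 6.91 < Kc = 56.6, so the forward reaction proceeds.

toward products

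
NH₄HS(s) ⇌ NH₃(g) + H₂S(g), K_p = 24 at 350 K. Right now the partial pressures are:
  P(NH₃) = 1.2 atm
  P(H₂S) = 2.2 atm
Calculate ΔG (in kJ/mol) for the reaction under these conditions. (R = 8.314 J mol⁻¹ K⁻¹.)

ΔG = -6.42 kJ/mol

(NH₄HS is a pure solid — omitted from Q_p.)
Q_p = P(NH₃)·P(H₂S) = (1.2)·(2.2) = 2.64
ΔG = RT ln(Q_p/K_p) = (8.314 J mol⁻¹ K⁻¹)(350 K) × ln(2.64/24)
   = (2.910 kJ/mol)(-2.207) = -6.42 kJ/mol
ΔG < 0, so the forward reaction is spontaneous (proceeds forward).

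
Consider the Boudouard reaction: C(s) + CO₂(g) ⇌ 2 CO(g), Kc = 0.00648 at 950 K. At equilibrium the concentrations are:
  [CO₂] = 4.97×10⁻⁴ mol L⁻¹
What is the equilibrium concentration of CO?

(C is a pure solid — omitted from Kc.)
At equilibrium, Kc = [CO]² / [CO₂] = 0.00648.
([CO])² / (4.97×10⁻⁴) = 0.00648
[CO]² = 3.22×10⁻⁶ ⇒ [CO] = 0.00179 mol L⁻¹

[CO] = 0.00179 mol L⁻¹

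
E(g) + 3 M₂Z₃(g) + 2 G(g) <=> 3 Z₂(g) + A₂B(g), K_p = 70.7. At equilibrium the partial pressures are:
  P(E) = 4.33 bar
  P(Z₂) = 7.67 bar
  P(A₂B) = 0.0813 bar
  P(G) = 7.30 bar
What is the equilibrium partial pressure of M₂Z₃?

P(M₂Z₃) = 0.131 bar

At equilibrium, K_p = P(Z₂)³·P(A₂B) / (P(E)·P(M₂Z₃)³·P(G)²) = 70.7.
(7.67)³·(0.0813) / ((4.33)·(P(M₂Z₃))³·(7.30)²) = 70.7
P(M₂Z₃)³ = 0.00225 ⇒ P(M₂Z₃) = 0.131 bar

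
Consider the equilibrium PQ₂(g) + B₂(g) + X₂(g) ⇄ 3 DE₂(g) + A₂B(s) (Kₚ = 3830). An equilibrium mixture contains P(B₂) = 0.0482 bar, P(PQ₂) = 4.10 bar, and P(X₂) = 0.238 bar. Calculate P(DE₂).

(A₂B is a pure solid — omitted from Kₚ.)
At equilibrium, Kₚ = P(DE₂)³ / (P(PQ₂)·P(B₂)·P(X₂)) = 3830.
(P(DE₂))³ / ((4.10)·(0.0482)·(0.238)) = 3830
P(DE₂)³ = 180 ⇒ P(DE₂) = 5.65 bar

P(DE₂) = 5.65 bar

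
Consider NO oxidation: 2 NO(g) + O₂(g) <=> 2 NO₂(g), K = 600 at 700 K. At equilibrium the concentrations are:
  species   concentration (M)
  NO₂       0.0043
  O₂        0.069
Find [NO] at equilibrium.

[NO] = 6.7e-4 M

At equilibrium, K = [NO₂]² / ([NO]²·[O₂]) = 600.
(0.0043)² / (([NO])²·(0.069)) = 600
[NO]² = 4.47e-7 ⇒ [NO] = 6.7e-4 M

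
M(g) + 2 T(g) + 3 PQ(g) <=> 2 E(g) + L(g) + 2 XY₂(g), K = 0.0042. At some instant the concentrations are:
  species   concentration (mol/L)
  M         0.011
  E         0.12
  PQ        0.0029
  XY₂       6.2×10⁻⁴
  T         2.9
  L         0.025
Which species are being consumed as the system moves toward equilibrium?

Q = [E]²·[L]·[XY₂]² / ([M]·[T]²·[PQ]³) = (0.12)²·(0.025)·(6.2×10⁻⁴)² / ((0.011)·(2.9)²·(0.0029)³) = 0.061
Q = 0.061 > K = 0.0042: net reverse reaction.

E, L, XY₂ (products)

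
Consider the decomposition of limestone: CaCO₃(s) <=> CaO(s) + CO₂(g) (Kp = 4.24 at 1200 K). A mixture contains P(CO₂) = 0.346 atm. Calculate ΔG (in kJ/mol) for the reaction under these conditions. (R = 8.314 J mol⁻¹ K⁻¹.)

(CaCO₃, CaO are pure solids — omitted from Qp.)
Qp = P(CO₂) = 0.346
ΔG = RT ln(Qp/Kp) = (8.314 J mol⁻¹ K⁻¹)(1200 K) × ln(0.346/4.24)
   = (9.977 kJ/mol)(-2.506) = -25.0 kJ/mol
ΔG < 0, so the forward reaction is spontaneous (proceeds forward).

ΔG = -25.0 kJ/mol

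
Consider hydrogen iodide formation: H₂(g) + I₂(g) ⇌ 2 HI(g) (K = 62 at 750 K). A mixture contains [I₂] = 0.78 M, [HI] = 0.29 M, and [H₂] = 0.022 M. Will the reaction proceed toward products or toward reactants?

Q = [HI]² / ([H₂]·[I₂]) = (0.29)² / ((0.022)·(0.78)) = 4.9
Q = 4.9 < K = 62, so the forward reaction proceeds.

in the forward direction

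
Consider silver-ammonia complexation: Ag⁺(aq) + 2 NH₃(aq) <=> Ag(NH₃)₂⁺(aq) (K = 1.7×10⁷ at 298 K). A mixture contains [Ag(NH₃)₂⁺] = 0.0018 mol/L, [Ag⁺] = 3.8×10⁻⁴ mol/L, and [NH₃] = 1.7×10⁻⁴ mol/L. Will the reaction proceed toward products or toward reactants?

in the reverse direction

Q = [Ag(NH₃)₂⁺] / ([Ag⁺]·[NH₃]²) = (0.0018) / ((3.8×10⁻⁴)·(1.7×10⁻⁴)²) = 1.6×10⁸
Q = 1.6×10⁸ > K = 1.7×10⁷, so the reverse reaction proceeds.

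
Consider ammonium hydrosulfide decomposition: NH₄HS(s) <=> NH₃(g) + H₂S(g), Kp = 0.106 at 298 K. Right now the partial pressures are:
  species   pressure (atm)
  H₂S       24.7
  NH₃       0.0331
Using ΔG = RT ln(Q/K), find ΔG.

(NH₄HS is a pure solid — omitted from Qp.)
Qp = P(NH₃)·P(H₂S) = (0.0331)·(24.7) = 0.818
ΔG = RT ln(Qp/Kp) = (8.314 J mol⁻¹ K⁻¹)(298 K) × ln(0.818/0.106)
   = (2.478 kJ/mol)(2.043) = 5.06 kJ/mol
ΔG > 0, so the forward reaction is non-spontaneous (proceeds in reverse).

ΔG = 5.06 kJ/mol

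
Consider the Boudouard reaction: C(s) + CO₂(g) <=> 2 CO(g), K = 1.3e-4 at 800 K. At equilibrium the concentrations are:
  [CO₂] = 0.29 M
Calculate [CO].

[CO] = 0.0061 M

(C is a pure solid — omitted from K.)
At equilibrium, K = [CO]² / [CO₂] = 1.3e-4.
([CO])² / (0.29) = 1.3e-4
[CO]² = 3.77e-5 ⇒ [CO] = 0.0061 M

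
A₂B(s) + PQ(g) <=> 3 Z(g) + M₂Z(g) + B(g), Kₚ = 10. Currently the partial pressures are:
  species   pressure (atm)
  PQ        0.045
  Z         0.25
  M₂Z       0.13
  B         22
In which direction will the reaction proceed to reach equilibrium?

to the right

(A₂B is a pure solid — omitted from Qₚ.)
Qₚ = P(Z)³·P(M₂Z)·P(B) / P(PQ) = (0.25)³·(0.13)·(22) / (0.045) = 0.99
Qₚ = 0.99 < Kₚ = 10, so the forward reaction proceeds.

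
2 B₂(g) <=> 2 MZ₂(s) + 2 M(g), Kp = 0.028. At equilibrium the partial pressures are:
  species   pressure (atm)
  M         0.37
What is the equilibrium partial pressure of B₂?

(MZ₂ is a pure solid — omitted from Kp.)
At equilibrium, Kp = P(M)² / P(B₂)² = 0.028.
(0.37)² / (P(B₂))² = 0.028
P(B₂)² = 4.89 ⇒ P(B₂) = 2.2 atm

P(B₂) = 2.2 atm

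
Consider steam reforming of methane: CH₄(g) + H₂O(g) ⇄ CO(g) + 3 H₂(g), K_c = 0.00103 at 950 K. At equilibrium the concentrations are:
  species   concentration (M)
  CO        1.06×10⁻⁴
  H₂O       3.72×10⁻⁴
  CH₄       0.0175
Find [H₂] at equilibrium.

[H₂] = 0.0398 M

At equilibrium, K_c = [CO]·[H₂]³ / ([CH₄]·[H₂O]) = 0.00103.
(1.06×10⁻⁴)·([H₂])³ / ((0.0175)·(3.72×10⁻⁴)) = 0.00103
[H₂]³ = 6.33×10⁻⁵ ⇒ [H₂] = 0.0398 M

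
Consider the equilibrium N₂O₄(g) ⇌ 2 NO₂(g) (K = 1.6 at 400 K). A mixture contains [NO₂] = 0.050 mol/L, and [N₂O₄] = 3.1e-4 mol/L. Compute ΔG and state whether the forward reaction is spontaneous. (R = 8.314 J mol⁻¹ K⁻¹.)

Q = [NO₂]² / [N₂O₄] = (0.050)² / (3.1e-4) = 8.06
ΔG = RT ln(Q/K) = (8.314 J mol⁻¹ K⁻¹)(400 K) × ln(8.06/1.6)
   = (3.326 kJ/mol)(1.617) = 5.38 kJ/mol
ΔG > 0, so the forward reaction is non-spontaneous (proceeds in reverse).

ΔG = 5.38 kJ/mol; the forward reaction is non-spontaneous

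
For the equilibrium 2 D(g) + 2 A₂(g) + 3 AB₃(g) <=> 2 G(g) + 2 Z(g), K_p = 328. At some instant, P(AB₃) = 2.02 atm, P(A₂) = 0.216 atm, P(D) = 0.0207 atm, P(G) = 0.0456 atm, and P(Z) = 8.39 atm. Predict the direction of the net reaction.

toward reactants

Q_p = P(G)²·P(Z)² / (P(D)²·P(A₂)²·P(AB₃)³) = (0.0456)²·(8.39)² / ((0.0207)²·(0.216)²·(2.02)³) = 888
Q_p = 888 > K_p = 328, so the reverse reaction proceeds.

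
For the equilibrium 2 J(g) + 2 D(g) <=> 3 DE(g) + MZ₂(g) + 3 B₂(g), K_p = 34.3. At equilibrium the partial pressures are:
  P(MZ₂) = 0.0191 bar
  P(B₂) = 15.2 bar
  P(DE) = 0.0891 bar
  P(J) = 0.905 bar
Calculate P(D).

At equilibrium, K_p = P(DE)³·P(MZ₂)·P(B₂)³ / (P(J)²·P(D)²) = 34.3.
(0.0891)³·(0.0191)·(15.2)³ / ((0.905)²·(P(D))²) = 34.3
P(D)² = 0.00169 ⇒ P(D) = 0.0411 bar

P(D) = 0.0411 bar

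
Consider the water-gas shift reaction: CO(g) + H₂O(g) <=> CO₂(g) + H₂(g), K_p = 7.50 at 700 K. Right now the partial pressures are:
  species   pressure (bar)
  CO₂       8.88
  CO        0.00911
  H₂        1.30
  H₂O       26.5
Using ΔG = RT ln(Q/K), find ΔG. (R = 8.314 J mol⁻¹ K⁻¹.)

ΔG = 10.8 kJ/mol

Q_p = P(CO₂)·P(H₂) / (P(CO)·P(H₂O)) = (8.88)·(1.30) / ((0.00911)·(26.5)) = 47.8
ΔG = RT ln(Q_p/K_p) = (8.314 J mol⁻¹ K⁻¹)(700 K) × ln(47.8/7.50)
   = (5.820 kJ/mol)(1.852) = 10.8 kJ/mol
ΔG > 0, so the forward reaction is non-spontaneous (proceeds in reverse).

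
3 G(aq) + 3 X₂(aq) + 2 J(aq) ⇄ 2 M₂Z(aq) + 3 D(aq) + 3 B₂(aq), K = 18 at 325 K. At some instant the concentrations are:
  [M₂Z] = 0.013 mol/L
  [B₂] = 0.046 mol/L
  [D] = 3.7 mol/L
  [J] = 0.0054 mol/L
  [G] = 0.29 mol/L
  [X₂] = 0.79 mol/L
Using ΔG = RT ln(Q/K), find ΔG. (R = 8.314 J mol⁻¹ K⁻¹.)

ΔG = -5.47 kJ/mol

Q = [M₂Z]²·[D]³·[B₂]³ / ([G]³·[X₂]³·[J]²) = (0.013)²·(3.7)³·(0.046)³ / ((0.29)³·(0.79)³·(0.0054)²) = 2.38
ΔG = RT ln(Q/K) = (8.314 J mol⁻¹ K⁻¹)(325 K) × ln(2.38/18)
   = (2.702 kJ/mol)(-2.023) = -5.47 kJ/mol
ΔG < 0, so the forward reaction is spontaneous (proceeds forward).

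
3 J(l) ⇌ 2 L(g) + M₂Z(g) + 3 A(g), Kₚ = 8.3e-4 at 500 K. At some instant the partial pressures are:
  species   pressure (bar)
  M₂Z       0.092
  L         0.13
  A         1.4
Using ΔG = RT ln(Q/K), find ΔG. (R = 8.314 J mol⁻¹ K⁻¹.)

(J is a pure liquid — omitted from Qₚ.)
Qₚ = P(L)²·P(M₂Z)·P(A)³ = (0.13)²·(0.092)·(1.4)³ = 0.00427
ΔG = RT ln(Qₚ/Kₚ) = (8.314 J mol⁻¹ K⁻¹)(500 K) × ln(0.00427/8.3e-4)
   = (4.157 kJ/mol)(1.638) = 6.81 kJ/mol
ΔG > 0, so the forward reaction is non-spontaneous (proceeds in reverse).

ΔG = 6.81 kJ/mol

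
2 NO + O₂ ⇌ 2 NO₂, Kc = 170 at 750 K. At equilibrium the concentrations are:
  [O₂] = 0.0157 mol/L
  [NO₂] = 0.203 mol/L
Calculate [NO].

At equilibrium, Kc = [NO₂]² / ([NO]²·[O₂]) = 170.
(0.203)² / (([NO])²·(0.0157)) = 170
[NO]² = 0.0154 ⇒ [NO] = 0.124 mol/L

[NO] = 0.124 mol/L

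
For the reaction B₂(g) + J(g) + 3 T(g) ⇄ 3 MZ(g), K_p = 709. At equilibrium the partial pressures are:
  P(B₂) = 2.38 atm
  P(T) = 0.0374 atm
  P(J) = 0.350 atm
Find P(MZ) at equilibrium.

P(MZ) = 0.314 atm

At equilibrium, K_p = P(MZ)³ / (P(B₂)·P(J)·P(T)³) = 709.
(P(MZ))³ / ((2.38)·(0.350)·(0.0374)³) = 709
P(MZ)³ = 0.0309 ⇒ P(MZ) = 0.314 atm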